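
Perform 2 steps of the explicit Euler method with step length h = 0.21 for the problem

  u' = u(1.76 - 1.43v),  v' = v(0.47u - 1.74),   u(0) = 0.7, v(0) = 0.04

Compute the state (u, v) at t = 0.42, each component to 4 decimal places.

1.2935, 0.0205

Euler on (u,v): u_{n+1} = u_n + h·u', v_{n+1} = v_n + h·v'.
0.000000: (0.700000, 0.040000); f=(1.191960, -0.056440) → (0.950312, 0.028148)
0.210000: (0.950312, 0.028148); f=(1.634297, -0.036405) → (1.293514, 0.020503)
(u(0.42), v(0.42)) ≈ (1.2935, 0.0205)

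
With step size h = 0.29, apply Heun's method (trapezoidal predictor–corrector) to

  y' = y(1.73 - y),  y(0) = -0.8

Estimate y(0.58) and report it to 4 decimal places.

-5.1619

Heun: k1 = f(t_n, y_n); k2 = f(t_n + h, y_n + h·k1); y_{n+1} = y_n + (h/2)·(k1 + k2).
t=0.000000, y=-0.800000:
  k1 = f(0.000000, -0.800000) = -2.024000
  k2 = f(0.290000, -1.386960) = -4.323099
  y ← -0.800000 + (0.29/2)·(-2.024000 + (-4.323099)) = -1.720329
t=0.290000, y=-1.720329:
  k1 = f(0.290000, -1.720329) = -5.935703
  k2 = f(0.580000, -3.441683) = -17.799295
  y ← -1.720329 + (0.29/2)·(-5.935703 + (-17.799295)) = -5.161904
y(0.58) ≈ -5.1619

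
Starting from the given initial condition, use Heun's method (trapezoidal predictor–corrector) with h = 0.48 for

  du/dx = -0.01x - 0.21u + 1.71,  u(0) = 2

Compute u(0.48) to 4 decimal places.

2.5868

Heun: k1 = f(x_n, u_n); k2 = f(x_n + h, u_n + h·k1); u_{n+1} = u_n + (h/2)·(k1 + k2).
x=0.000000, u=2.000000:
  k1 = f(0.000000, 2.000000) = 1.290000
  k2 = f(0.480000, 2.619200) = 1.155168
  u ← 2.000000 + (0.48/2)·(1.290000 + 1.155168) = 2.586840
u(0.48) ≈ 2.5868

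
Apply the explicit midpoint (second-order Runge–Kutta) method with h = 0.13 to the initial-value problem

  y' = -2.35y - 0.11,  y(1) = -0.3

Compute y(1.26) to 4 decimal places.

Midpoint: k1 = f(x_n, y_n); k2 = f(x_n + h/2, y_n + (h/2)·k1); y_{n+1} = y_n + h·k2.
x=1.000000, y=-0.300000:
  k1 = f(1.000000, -0.300000) = 0.595000
  k2 = f(1.065000, -0.261325) = 0.504114
  y ← -0.300000 + 0.13·0.504114 = -0.234465
x=1.130000, y=-0.234465:
  k1 = f(1.130000, -0.234465) = 0.440993
  k2 = f(1.195000, -0.205801) = 0.373632
  y ← -0.234465 + 0.13·0.373632 = -0.185893
y(1.26) ≈ -0.1859

-0.1859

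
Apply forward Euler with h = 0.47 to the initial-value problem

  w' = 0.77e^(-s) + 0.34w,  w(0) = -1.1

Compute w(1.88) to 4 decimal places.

-0.8692

Euler: w_{n+1} = w_n + h·f(s_n, w_n).
s=0.000000, w=-1.100000: f=0.396000 → w ← -1.100000 + 0.47·0.396000 = -0.913880
s=0.470000, w=-0.913880: f=0.170533 → w ← -0.913880 + 0.47·0.170533 = -0.833730
s=0.940000, w=-0.833730: f=0.017315 → w ← -0.833730 + 0.47·0.017315 = -0.825591
s=1.410000, w=-0.825591: f=-0.092711 → w ← -0.825591 + 0.47·(-0.092711) = -0.869166
w(1.88) ≈ -0.8692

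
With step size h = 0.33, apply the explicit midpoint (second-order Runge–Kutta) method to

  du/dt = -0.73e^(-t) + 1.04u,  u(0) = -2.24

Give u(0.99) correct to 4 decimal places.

Midpoint: k1 = f(t_n, u_n); k2 = f(t_n + h/2, u_n + (h/2)·k1); u_{n+1} = u_n + h·k2.
t=0.000000, u=-2.240000:
  k1 = f(0.000000, -2.240000) = -3.059600
  k2 = f(0.165000, -2.744834) = -3.473590
  u ← -2.240000 + 0.33·(-3.473590) = -3.386285
t=0.330000, u=-3.386285:
  k1 = f(0.330000, -3.386285) = -4.046550
  k2 = f(0.495000, -4.053965) = -4.661111
  u ← -3.386285 + 0.33·(-4.661111) = -4.924451
t=0.660000, u=-4.924451:
  k1 = f(0.660000, -4.924451) = -5.498731
  k2 = f(0.825000, -5.831742) = -6.384923
  u ← -4.924451 + 0.33·(-6.384923) = -7.031476
u(0.99) ≈ -7.0315

-7.0315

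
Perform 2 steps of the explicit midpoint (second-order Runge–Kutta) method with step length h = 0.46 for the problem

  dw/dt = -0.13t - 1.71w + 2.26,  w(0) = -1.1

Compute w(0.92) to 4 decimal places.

0.6222

Midpoint: k1 = f(t_n, w_n); k2 = f(t_n + h/2, w_n + (h/2)·k1); w_{n+1} = w_n + h·k2.
t=0.000000, w=-1.100000:
  k1 = f(0.000000, -1.100000) = 4.141000
  k2 = f(0.230000, -0.147570) = 2.482445
  w ← -1.100000 + 0.46·2.482445 = 0.041925
t=0.460000, w=0.041925:
  k1 = f(0.460000, 0.041925) = 2.128509
  k2 = f(0.690000, 0.531482) = 1.261466
  w ← 0.041925 + 0.46·1.261466 = 0.622199
w(0.92) ≈ 0.6222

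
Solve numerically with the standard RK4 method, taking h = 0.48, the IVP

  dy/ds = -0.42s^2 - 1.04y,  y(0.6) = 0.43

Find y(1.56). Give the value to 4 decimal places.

RK4: k1 = f(s_n, y_n); k2 = f(s_n + h/2, y_n + (h/2)·k1); k3 = f(s_n + h/2, y_n + (h/2)·k2); k4 = f(s_n + h, y_n + h·k3); y_{n+1} = y_n + (h/6)·(k1 + 2k2 + 2k3 + k4).
s=0.600000, y=0.430000:
  k1 = f(0.600000, 0.430000) = -0.598400
  k2 = f(0.840000, 0.286384) = -0.594191
  k3 = f(0.840000, 0.287394) = -0.595242
  k4 = f(1.080000, 0.144284) = -0.639943
  y ← 0.430000 + (0.48/6)·(k1 + 2k2 + 2k3 + k4) = 0.140623
s=1.080000, y=0.140623:
  k1 = f(1.080000, 0.140623) = -0.636136
  k2 = f(1.320000, -0.012049) = -0.719277
  k3 = f(1.320000, -0.032003) = -0.698525
  k4 = f(1.560000, -0.194669) = -0.819657
  y ← 0.140623 + (0.48/6)·(k1 + 2k2 + 2k3 + k4) = -0.202688
y(1.56) ≈ -0.2027

-0.2027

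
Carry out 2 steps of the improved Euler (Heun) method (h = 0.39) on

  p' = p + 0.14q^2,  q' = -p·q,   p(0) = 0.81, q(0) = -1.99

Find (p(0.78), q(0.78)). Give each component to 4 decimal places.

2.1115, -0.7233

Heun on (p,q): k1 = f(t_n, state_n); k2 = f(t_n + h, state_n + h·k1); state_{n+1} = state_n + (h/2)·(k1 + k2).
0.000000: (0.810000, -1.990000)
  k1 = (1.364414, 1.611900)
  predictor → (1.342121, -1.361359)
  k2 = (1.601583, 1.827109)
  → (1.388369, -1.319393)
0.390000: (1.388369, -1.319393)
  k1 = (1.632081, 1.831805)
  predictor → (2.024881, -0.604989)
  k2 = (2.076123, 1.225031)
  → (2.111469, -0.723310)
(p(0.78), q(0.78)) ≈ (2.1115, -0.7233)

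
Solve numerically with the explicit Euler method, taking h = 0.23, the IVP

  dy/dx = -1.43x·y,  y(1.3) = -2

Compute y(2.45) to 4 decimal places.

Euler: y_{n+1} = y_n + h·f(x_n, y_n).
x=1.300000, y=-2.000000: f=3.718000 → y ← -2.000000 + 0.23·3.718000 = -1.144860
x=1.530000, y=-1.144860: f=2.504839 → y ← -1.144860 + 0.23·2.504839 = -0.568747
x=1.760000, y=-0.568747: f=1.431422 → y ← -0.568747 + 0.23·1.431422 = -0.239520
x=1.990000, y=-0.239520: f=0.681602 → y ← -0.239520 + 0.23·0.681602 = -0.082751
x=2.220000, y=-0.082751: f=0.262703 → y ← -0.082751 + 0.23·0.262703 = -0.022330
y(2.45) ≈ -0.0223

-0.0223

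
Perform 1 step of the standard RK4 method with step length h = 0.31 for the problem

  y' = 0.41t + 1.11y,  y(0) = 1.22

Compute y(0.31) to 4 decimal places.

1.7432

RK4: k1 = f(t_n, y_n); k2 = f(t_n + h/2, y_n + (h/2)·k1); k3 = f(t_n + h/2, y_n + (h/2)·k2); k4 = f(t_n + h, y_n + h·k3); y_{n+1} = y_n + (h/6)·(k1 + 2k2 + 2k3 + k4).
t=0.000000, y=1.220000:
  k1 = f(0.000000, 1.220000) = 1.354200
  k2 = f(0.155000, 1.429901) = 1.650740
  k3 = f(0.155000, 1.475865) = 1.701760
  k4 = f(0.310000, 1.747546) = 2.066876
  y ← 1.220000 + (0.31/6)·(k1 + 2k2 + 2k3 + k4) = 1.743181
y(0.31) ≈ 1.7432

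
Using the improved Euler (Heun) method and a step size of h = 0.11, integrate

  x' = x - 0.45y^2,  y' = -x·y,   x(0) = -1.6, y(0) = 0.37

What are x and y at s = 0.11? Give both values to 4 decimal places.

Heun on (x,y): k1 = f(s_n, state_n); k2 = f(s_n + h, state_n + h·k1); state_{n+1} = state_n + (h/2)·(k1 + k2).
0.000000: (-1.600000, 0.370000)
  k1 = (-1.661605, 0.592000)
  predictor → (-1.782777, 0.435120)
  k2 = (-1.867975, 0.775722)
  → (-1.794127, 0.445225)
(x(0.11), y(0.11)) ≈ (-1.7941, 0.4452)

-1.7941, 0.4452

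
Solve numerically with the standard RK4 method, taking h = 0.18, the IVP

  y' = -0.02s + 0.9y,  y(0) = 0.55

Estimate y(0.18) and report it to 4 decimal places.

RK4: k1 = f(s_n, y_n); k2 = f(s_n + h/2, y_n + (h/2)·k1); k3 = f(s_n + h/2, y_n + (h/2)·k2); k4 = f(s_n + h, y_n + h·k3); y_{n+1} = y_n + (h/6)·(k1 + 2k2 + 2k3 + k4).
s=0.000000, y=0.550000:
  k1 = f(0.000000, 0.550000) = 0.495000
  k2 = f(0.090000, 0.594550) = 0.533295
  k3 = f(0.090000, 0.597997) = 0.536397
  k4 = f(0.180000, 0.646551) = 0.578296
  y ← 0.550000 + (0.18/6)·(k1 + 2k2 + 2k3 + k4) = 0.646380
y(0.18) ≈ 0.6464

0.6464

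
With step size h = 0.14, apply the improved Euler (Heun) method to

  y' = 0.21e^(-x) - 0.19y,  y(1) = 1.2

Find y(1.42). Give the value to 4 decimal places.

1.1334

Heun: k1 = f(x_n, y_n); k2 = f(x_n + h, y_n + h·k1); y_{n+1} = y_n + (h/2)·(k1 + k2).
x=1.000000, y=1.200000:
  k1 = f(1.000000, 1.200000) = -0.150745
  k2 = f(1.140000, 1.178896) = -0.156828
  y ← 1.200000 + (0.14/2)·(-0.150745 + (-0.156828)) = 1.178470
x=1.140000, y=1.178470:
  k1 = f(1.140000, 1.178470) = -0.156747
  k2 = f(1.280000, 1.156525) = -0.161352
  y ← 1.178470 + (0.14/2)·(-0.156747 + (-0.161352)) = 1.156203
x=1.280000, y=1.156203:
  k1 = f(1.280000, 1.156203) = -0.161291
  k2 = f(1.420000, 1.133622) = -0.164628
  y ← 1.156203 + (0.14/2)·(-0.161291 + (-0.164628)) = 1.133389
y(1.42) ≈ 1.1334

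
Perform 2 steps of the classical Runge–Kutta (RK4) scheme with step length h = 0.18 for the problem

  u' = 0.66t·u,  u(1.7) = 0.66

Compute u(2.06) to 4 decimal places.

RK4: k1 = f(t_n, u_n); k2 = f(t_n + h/2, u_n + (h/2)·k1); k3 = f(t_n + h/2, u_n + (h/2)·k2); k4 = f(t_n + h, u_n + h·k3); u_{n+1} = u_n + (h/6)·(k1 + 2k2 + 2k3 + k4).
t=1.700000, u=0.660000:
  k1 = f(1.700000, 0.660000) = 0.740520
  k2 = f(1.790000, 0.726647) = 0.858461
  k3 = f(1.790000, 0.737261) = 0.871001
  k4 = f(1.880000, 0.816780) = 1.013461
  u ← 0.660000 + (0.18/6)·(k1 + 2k2 + 2k3 + k4) = 0.816387
t=1.880000, u=0.816387:
  k1 = f(1.880000, 0.816387) = 1.012973
  k2 = f(1.970000, 0.907555) = 1.180003
  k3 = f(1.970000, 0.922587) = 1.199548
  k4 = f(2.060000, 1.032306) = 1.403523
  u ← 0.816387 + (0.18/6)·(k1 + 2k2 + 2k3 + k4) = 1.031655
u(2.06) ≈ 1.0317

1.0317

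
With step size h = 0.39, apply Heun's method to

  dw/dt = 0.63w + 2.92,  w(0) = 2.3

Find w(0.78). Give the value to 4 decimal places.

Heun: k1 = f(t_n, w_n); k2 = f(t_n + h, w_n + h·k1); w_{n+1} = w_n + (h/2)·(k1 + k2).
t=0.000000, w=2.300000:
  k1 = f(0.000000, 2.300000) = 4.369000
  k2 = f(0.390000, 4.003910) = 5.442463
  w ← 2.300000 + (0.39/2)·(4.369000 + 5.442463) = 4.213235
t=0.390000, w=4.213235:
  k1 = f(0.390000, 4.213235) = 5.574338
  k2 = f(0.780000, 6.387227) = 6.943953
  w ← 4.213235 + (0.39/2)·(5.574338 + 6.943953) = 6.654302
w(0.78) ≈ 6.6543

6.6543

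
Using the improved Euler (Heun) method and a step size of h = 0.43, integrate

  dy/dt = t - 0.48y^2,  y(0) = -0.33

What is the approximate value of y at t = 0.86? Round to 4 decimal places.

0.0078

Heun: k1 = f(t_n, y_n); k2 = f(t_n + h, y_n + h·k1); y_{n+1} = y_n + (h/2)·(k1 + k2).
t=0.000000, y=-0.330000:
  k1 = f(0.000000, -0.330000) = -0.052272
  k2 = f(0.430000, -0.352477) = 0.370365
  y ← -0.330000 + (0.43/2)·(-0.052272 + 0.370365) = -0.261610
t=0.430000, y=-0.261610:
  k1 = f(0.430000, -0.261610) = 0.397149
  k2 = f(0.860000, -0.090836) = 0.856039
  y ← -0.261610 + (0.43/2)·(0.397149 + 0.856039) = 0.007825
y(0.86) ≈ 0.0078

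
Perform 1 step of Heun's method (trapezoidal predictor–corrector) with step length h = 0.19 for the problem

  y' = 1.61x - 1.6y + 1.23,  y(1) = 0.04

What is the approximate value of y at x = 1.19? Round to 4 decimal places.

Heun: k1 = f(x_n, y_n); k2 = f(x_n + h, y_n + h·k1); y_{n+1} = y_n + (h/2)·(k1 + k2).
x=1.000000, y=0.040000:
  k1 = f(1.000000, 0.040000) = 2.776000
  k2 = f(1.190000, 0.567440) = 2.237996
  y ← 0.040000 + (0.19/2)·(2.776000 + 2.237996) = 0.516330
y(1.19) ≈ 0.5163

0.5163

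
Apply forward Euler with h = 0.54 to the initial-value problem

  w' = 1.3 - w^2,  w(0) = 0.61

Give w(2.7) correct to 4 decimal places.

1.1401

Euler: w_{n+1} = w_n + h·f(x_n, w_n).
x=0.000000, w=0.610000: f=0.927900 → w ← 0.610000 + 0.54·0.927900 = 1.111066
x=0.540000, w=1.111066: f=0.065532 → w ← 1.111066 + 0.54·0.065532 = 1.146453
x=1.080000, w=1.146453: f=-0.014356 → w ← 1.146453 + 0.54·(-0.014356) = 1.138701
x=1.620000, w=1.138701: f=0.003359 → w ← 1.138701 + 0.54·0.003359 = 1.140515
x=2.160000, w=1.140515: f=-0.000775 → w ← 1.140515 + 0.54·(-0.000775) = 1.140097
w(2.7) ≈ 1.1401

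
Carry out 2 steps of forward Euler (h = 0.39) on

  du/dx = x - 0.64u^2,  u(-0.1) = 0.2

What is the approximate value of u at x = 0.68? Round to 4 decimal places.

Euler: u_{n+1} = u_n + h·f(x_n, u_n).
x=-0.100000, u=0.200000: f=-0.125600 → u ← 0.200000 + 0.39·(-0.125600) = 0.151016
x=0.290000, u=0.151016: f=0.275404 → u ← 0.151016 + 0.39·0.275404 = 0.258424
u(0.68) ≈ 0.2584

0.2584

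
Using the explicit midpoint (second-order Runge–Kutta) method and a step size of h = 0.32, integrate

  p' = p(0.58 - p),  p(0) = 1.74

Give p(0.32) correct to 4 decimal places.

Midpoint: k1 = f(x_n, p_n); k2 = f(x_n + h/2, p_n + (h/2)·k1); p_{n+1} = p_n + h·k2.
x=0.000000, p=1.740000:
  k1 = f(0.000000, 1.740000) = -2.018400
  k2 = f(0.160000, 1.417056) = -1.186155
  p ← 1.740000 + 0.32·(-1.186155) = 1.360430
p(0.32) ≈ 1.3604

1.3604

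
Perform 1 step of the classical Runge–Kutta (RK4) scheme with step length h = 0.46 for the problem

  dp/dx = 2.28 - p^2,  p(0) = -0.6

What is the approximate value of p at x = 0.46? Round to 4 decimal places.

RK4: k1 = f(x_n, p_n); k2 = f(x_n + h/2, p_n + (h/2)·k1); k3 = f(x_n + h/2, p_n + (h/2)·k2); k4 = f(x_n + h, p_n + h·k3); p_{n+1} = p_n + (h/6)·(k1 + 2k2 + 2k3 + k4).
x=0.000000, p=-0.600000:
  k1 = f(0.000000, -0.600000) = 1.920000
  k2 = f(0.230000, -0.158400) = 2.254909
  k3 = f(0.230000, -0.081371) = 2.273379
  k4 = f(0.460000, 0.445754) = 2.081303
  p ← -0.600000 + (0.46/6)·(k1 + 2k2 + 2k3 + k4) = 0.401104
p(0.46) ≈ 0.4011

0.4011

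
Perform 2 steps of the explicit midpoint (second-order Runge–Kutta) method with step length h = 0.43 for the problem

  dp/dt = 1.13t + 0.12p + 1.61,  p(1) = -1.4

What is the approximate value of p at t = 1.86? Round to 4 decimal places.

Midpoint: k1 = f(t_n, p_n); k2 = f(t_n + h/2, p_n + (h/2)·k1); p_{n+1} = p_n + h·k2.
t=1.000000, p=-1.400000:
  k1 = f(1.000000, -1.400000) = 2.572000
  k2 = f(1.215000, -0.847020) = 2.881308
  p ← -1.400000 + 0.43·2.881308 = -0.161038
t=1.430000, p=-0.161038:
  k1 = f(1.430000, -0.161038) = 3.206575
  k2 = f(1.645000, 0.528376) = 3.532255
  p ← -0.161038 + 0.43·3.532255 = 1.357832
p(1.86) ≈ 1.3578

1.3578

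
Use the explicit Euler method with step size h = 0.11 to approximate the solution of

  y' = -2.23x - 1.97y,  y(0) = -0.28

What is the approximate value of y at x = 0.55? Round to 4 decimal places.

-0.3000

Euler: y_{n+1} = y_n + h·f(x_n, y_n).
x=0.000000, y=-0.280000: f=0.551600 → y ← -0.280000 + 0.11·0.551600 = -0.219324
x=0.110000, y=-0.219324: f=0.186768 → y ← -0.219324 + 0.11·0.186768 = -0.198779
x=0.220000, y=-0.198779: f=-0.099004 → y ← -0.198779 + 0.11·(-0.099004) = -0.209670
x=0.330000, y=-0.209670: f=-0.322850 → y ← -0.209670 + 0.11·(-0.322850) = -0.245183
x=0.440000, y=-0.245183: f=-0.498189 → y ← -0.245183 + 0.11·(-0.498189) = -0.299984
y(0.55) ≈ -0.3000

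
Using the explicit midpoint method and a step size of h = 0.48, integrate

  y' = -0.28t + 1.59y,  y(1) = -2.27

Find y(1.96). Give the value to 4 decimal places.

Midpoint: k1 = f(t_n, y_n); k2 = f(t_n + h/2, y_n + (h/2)·k1); y_{n+1} = y_n + h·k2.
t=1.000000, y=-2.270000:
  k1 = f(1.000000, -2.270000) = -3.889300
  k2 = f(1.240000, -3.203432) = -5.440657
  y ← -2.270000 + 0.48·(-5.440657) = -4.881515
t=1.480000, y=-4.881515:
  k1 = f(1.480000, -4.881515) = -8.176009
  k2 = f(1.720000, -6.843758) = -11.363174
  y ← -4.881515 + 0.48·(-11.363174) = -10.335839
y(1.96) ≈ -10.3358

-10.3358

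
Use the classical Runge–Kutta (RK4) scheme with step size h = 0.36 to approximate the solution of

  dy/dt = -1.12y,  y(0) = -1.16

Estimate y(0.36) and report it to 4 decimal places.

RK4: k1 = f(t_n, y_n); k2 = f(t_n + h/2, y_n + (h/2)·k1); k3 = f(t_n + h/2, y_n + (h/2)·k2); k4 = f(t_n + h, y_n + h·k3); y_{n+1} = y_n + (h/6)·(k1 + 2k2 + 2k3 + k4).
t=0.000000, y=-1.160000:
  k1 = f(0.000000, -1.160000) = 1.299200
  k2 = f(0.180000, -0.926144) = 1.037281
  k3 = f(0.180000, -0.973289) = 1.090084
  k4 = f(0.360000, -0.767570) = 0.859678
  y ← -1.160000 + (0.36/6)·(k1 + 2k2 + 2k3 + k4) = -0.775183
y(0.36) ≈ -0.7752

-0.7752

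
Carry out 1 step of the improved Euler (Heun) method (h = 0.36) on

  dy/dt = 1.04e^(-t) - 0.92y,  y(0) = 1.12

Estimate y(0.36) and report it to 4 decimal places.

Heun: k1 = f(t_n, y_n); k2 = f(t_n + h, y_n + h·k1); y_{n+1} = y_n + (h/2)·(k1 + k2).
t=0.000000, y=1.120000:
  k1 = f(0.000000, 1.120000) = 0.009600
  k2 = f(0.360000, 1.123456) = -0.307996
  y ← 1.120000 + (0.36/2)·(0.009600 + (-0.307996)) = 1.066289
y(0.36) ≈ 1.0663

1.0663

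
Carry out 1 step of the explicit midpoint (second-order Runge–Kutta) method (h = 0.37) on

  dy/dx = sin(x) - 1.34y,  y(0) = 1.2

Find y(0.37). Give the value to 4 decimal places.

0.8206

Midpoint: k1 = f(x_n, y_n); k2 = f(x_n + h/2, y_n + (h/2)·k1); y_{n+1} = y_n + h·k2.
x=0.000000, y=1.200000:
  k1 = f(0.000000, 1.200000) = -1.608000
  k2 = f(0.185000, 0.902520) = -1.025430
  y ← 1.200000 + 0.37·(-1.025430) = 0.820591
y(0.37) ≈ 0.8206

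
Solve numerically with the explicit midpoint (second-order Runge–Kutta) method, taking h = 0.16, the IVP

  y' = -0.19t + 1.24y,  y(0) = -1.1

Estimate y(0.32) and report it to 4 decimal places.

-1.6428

Midpoint: k1 = f(t_n, y_n); k2 = f(t_n + h/2, y_n + (h/2)·k1); y_{n+1} = y_n + h·k2.
t=0.000000, y=-1.100000:
  k1 = f(0.000000, -1.100000) = -1.364000
  k2 = f(0.080000, -1.209120) = -1.514509
  y ← -1.100000 + 0.16·(-1.514509) = -1.342321
t=0.160000, y=-1.342321:
  k1 = f(0.160000, -1.342321) = -1.694879
  k2 = f(0.240000, -1.477912) = -1.878210
  y ← -1.342321 + 0.16·(-1.878210) = -1.642835
y(0.32) ≈ -1.6428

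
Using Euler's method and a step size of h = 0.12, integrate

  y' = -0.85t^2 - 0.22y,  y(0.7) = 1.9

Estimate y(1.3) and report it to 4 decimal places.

1.2149

Euler: y_{n+1} = y_n + h·f(t_n, y_n).
t=0.700000, y=1.900000: f=-0.834500 → y ← 1.900000 + 0.12·(-0.834500) = 1.799860
t=0.820000, y=1.799860: f=-0.967509 → y ← 1.799860 + 0.12·(-0.967509) = 1.683759
t=0.940000, y=1.683759: f=-1.121487 → y ← 1.683759 + 0.12·(-1.121487) = 1.549180
t=1.060000, y=1.549180: f=-1.295880 → y ← 1.549180 + 0.12·(-1.295880) = 1.393675
t=1.180000, y=1.393675: f=-1.490148 → y ← 1.393675 + 0.12·(-1.490148) = 1.214857
y(1.3) ≈ 1.2149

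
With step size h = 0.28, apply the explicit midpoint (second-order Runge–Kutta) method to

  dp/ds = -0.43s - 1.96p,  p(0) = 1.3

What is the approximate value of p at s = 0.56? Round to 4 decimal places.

Midpoint: k1 = f(s_n, p_n); k2 = f(s_n + h/2, p_n + (h/2)·k1); p_{n+1} = p_n + h·k2.
s=0.000000, p=1.300000:
  k1 = f(0.000000, 1.300000) = -2.548000
  k2 = f(0.140000, 0.943280) = -1.909029
  p ← 1.300000 + 0.28·(-1.909029) = 0.765472
s=0.280000, p=0.765472:
  k1 = f(0.280000, 0.765472) = -1.620725
  k2 = f(0.420000, 0.538570) = -1.236198
  p ← 0.765472 + 0.28·(-1.236198) = 0.419336
p(0.56) ≈ 0.4193

0.4193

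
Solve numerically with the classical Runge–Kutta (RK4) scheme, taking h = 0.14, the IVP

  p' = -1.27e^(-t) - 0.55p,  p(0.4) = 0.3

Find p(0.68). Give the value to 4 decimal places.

RK4: k1 = f(t_n, p_n); k2 = f(t_n + h/2, p_n + (h/2)·k1); k3 = f(t_n + h/2, p_n + (h/2)·k2); k4 = f(t_n + h, p_n + h·k3); p_{n+1} = p_n + (h/6)·(k1 + 2k2 + 2k3 + k4).
t=0.400000, p=0.300000:
  k1 = f(0.400000, 0.300000) = -1.016306
  k2 = f(0.470000, 0.228859) = -0.919625
  k3 = f(0.470000, 0.235626) = -0.923347
  k4 = f(0.540000, 0.170731) = -0.833993
  p ← 0.300000 + (0.14/6)·(k1 + 2k2 + 2k3 + k4) = 0.170821
t=0.540000, p=0.170821:
  k1 = f(0.540000, 0.170821) = -0.834042
  k2 = f(0.610000, 0.112438) = -0.751897
  k3 = f(0.610000, 0.118188) = -0.755059
  k4 = f(0.680000, 0.065113) = -0.679216
  p ← 0.170821 + (0.14/6)·(k1 + 2k2 + 2k3 + k4) = 0.065187
p(0.68) ≈ 0.0652

0.0652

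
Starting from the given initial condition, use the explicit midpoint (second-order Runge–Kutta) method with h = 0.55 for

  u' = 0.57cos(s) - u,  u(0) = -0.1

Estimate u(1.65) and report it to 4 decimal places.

Midpoint: k1 = f(s_n, u_n); k2 = f(s_n + h/2, u_n + (h/2)·k1); u_{n+1} = u_n + h·k2.
s=0.000000, u=-0.100000:
  k1 = f(0.000000, -0.100000) = 0.670000
  k2 = f(0.275000, 0.084250) = 0.464332
  u ← -0.100000 + 0.55·0.464332 = 0.155383
s=0.550000, u=0.155383:
  k1 = f(0.550000, 0.155383) = 0.330556
  k2 = f(0.825000, 0.246286) = 0.140492
  u ← 0.155383 + 0.55·0.140492 = 0.232653
s=1.100000, u=0.232653:
  k1 = f(1.100000, 0.232653) = 0.025897
  k2 = f(1.375000, 0.239775) = -0.128883
  u ← 0.232653 + 0.55·(-0.128883) = 0.161768
u(1.65) ≈ 0.1618

0.1618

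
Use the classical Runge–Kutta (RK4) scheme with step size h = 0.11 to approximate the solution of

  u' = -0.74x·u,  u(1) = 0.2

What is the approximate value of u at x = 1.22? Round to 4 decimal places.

0.1669

RK4: k1 = f(x_n, u_n); k2 = f(x_n + h/2, u_n + (h/2)·k1); k3 = f(x_n + h/2, u_n + (h/2)·k2); k4 = f(x_n + h, u_n + h·k3); u_{n+1} = u_n + (h/6)·(k1 + 2k2 + 2k3 + k4).
x=1.000000, u=0.200000:
  k1 = f(1.000000, 0.200000) = -0.148000
  k2 = f(1.055000, 0.191860) = -0.149785
  k3 = f(1.055000, 0.191762) = -0.149708
  k4 = f(1.110000, 0.183532) = -0.150753
  u ← 0.200000 + (0.11/6)·(k1 + 2k2 + 2k3 + k4) = 0.183541
x=1.110000, u=0.183541:
  k1 = f(1.110000, 0.183541) = -0.150761
  k2 = f(1.165000, 0.175250) = -0.151083
  k3 = f(1.165000, 0.175232) = -0.151067
  k4 = f(1.220000, 0.166924) = -0.150699
  u ← 0.183541 + (0.11/6)·(k1 + 2k2 + 2k3 + k4) = 0.166936
u(1.22) ≈ 0.1669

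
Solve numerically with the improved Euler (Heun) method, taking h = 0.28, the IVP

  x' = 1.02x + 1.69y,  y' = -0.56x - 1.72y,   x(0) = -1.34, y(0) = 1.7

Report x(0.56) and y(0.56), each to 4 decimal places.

-0.7776, 0.8614

Heun on (x,y): k1 = f(t_n, state_n); k2 = f(t_n + h, state_n + h·k1); state_{n+1} = state_n + (h/2)·(k1 + k2).
0.000000: (-1.340000, 1.700000)
  k1 = (1.506200, -2.173600)
  predictor → (-0.918264, 1.091392)
  k2 = (0.907823, -1.362966)
  → (-1.002037, 1.204881)
0.280000: (-1.002037, 1.204881)
  k1 = (1.014171, -1.511254)
  predictor → (-0.718069, 0.781730)
  k2 = (0.588693, -0.942456)
  → (-0.777636, 0.861361)
(x(0.56), y(0.56)) ≈ (-0.7776, 0.8614)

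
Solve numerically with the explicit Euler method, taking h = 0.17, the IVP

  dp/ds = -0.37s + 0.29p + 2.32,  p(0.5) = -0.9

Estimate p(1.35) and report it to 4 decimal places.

0.7456

Euler: p_{n+1} = p_n + h·f(s_n, p_n).
s=0.500000, p=-0.900000: f=1.874000 → p ← -0.900000 + 0.17·1.874000 = -0.581420
s=0.670000, p=-0.581420: f=1.903488 → p ← -0.581420 + 0.17·1.903488 = -0.257827
s=0.840000, p=-0.257827: f=1.934430 → p ← -0.257827 + 0.17·1.934430 = 0.071026
s=1.010000, p=0.071026: f=1.966898 → p ← 0.071026 + 0.17·1.966898 = 0.405399
s=1.180000, p=0.405399: f=2.000966 → p ← 0.405399 + 0.17·2.000966 = 0.745563
p(1.35) ≈ 0.7456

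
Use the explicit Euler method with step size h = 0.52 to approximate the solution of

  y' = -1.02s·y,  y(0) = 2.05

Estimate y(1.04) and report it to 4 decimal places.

Euler: y_{n+1} = y_n + h·f(s_n, y_n).
s=0.000000, y=2.050000: f=0.000000 → y ← 2.050000 + 0.52·0.000000 = 2.050000
s=0.520000, y=2.050000: f=-1.087320 → y ← 2.050000 + 0.52·(-1.087320) = 1.484594
y(1.04) ≈ 1.4846

1.4846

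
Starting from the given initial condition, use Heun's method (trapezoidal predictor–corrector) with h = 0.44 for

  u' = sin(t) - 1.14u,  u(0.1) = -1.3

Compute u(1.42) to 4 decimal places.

0.1900

Heun: k1 = f(t_n, u_n); k2 = f(t_n + h, u_n + h·k1); u_{n+1} = u_n + (h/2)·(k1 + k2).
t=0.100000, u=-1.300000:
  k1 = f(0.100000, -1.300000) = 1.581833
  k2 = f(0.540000, -0.603993) = 1.202688
  u ← -1.300000 + (0.44/2)·(1.581833 + 1.202688) = -0.687405
t=0.540000, u=-0.687405:
  k1 = f(0.540000, -0.687405) = 1.297778
  k2 = f(0.980000, -0.116383) = 0.963174
  u ← -0.687405 + (0.44/2)·(1.297778 + 0.963174) = -0.189996
t=0.980000, u=-0.189996:
  k1 = f(0.980000, -0.189996) = 1.047093
  k2 = f(1.420000, 0.270725) = 0.680025
  u ← -0.189996 + (0.44/2)·(1.047093 + 0.680025) = 0.189970
u(1.42) ≈ 0.1900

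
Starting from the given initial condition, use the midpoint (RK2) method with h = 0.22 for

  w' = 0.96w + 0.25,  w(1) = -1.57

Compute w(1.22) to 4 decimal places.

Midpoint: k1 = f(t_n, w_n); k2 = f(t_n + h/2, w_n + (h/2)·k1); w_{n+1} = w_n + h·k2.
t=1.000000, w=-1.570000:
  k1 = f(1.000000, -1.570000) = -1.257200
  k2 = f(1.110000, -1.708292) = -1.389960
  w ← -1.570000 + 0.22·(-1.389960) = -1.875791
w(1.22) ≈ -1.8758

-1.8758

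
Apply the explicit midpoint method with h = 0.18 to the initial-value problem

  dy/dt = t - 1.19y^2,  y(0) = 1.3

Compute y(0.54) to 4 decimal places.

Midpoint: k1 = f(t_n, y_n); k2 = f(t_n + h/2, y_n + (h/2)·k1); y_{n+1} = y_n + h·k2.
t=0.000000, y=1.300000:
  k1 = f(0.000000, 1.300000) = -2.011100
  k2 = f(0.090000, 1.119001) = -1.400074
  y ← 1.300000 + 0.18·(-1.400074) = 1.047987
t=0.180000, y=1.047987:
  k1 = f(0.180000, 1.047987) = -1.126948
  k2 = f(0.270000, 0.946561) = -0.796214
  y ← 1.047987 + 0.18·(-0.796214) = 0.904668
t=0.360000, y=0.904668:
  k1 = f(0.360000, 0.904668) = -0.613925
  k2 = f(0.450000, 0.849415) = -0.408592
  y ← 0.904668 + 0.18·(-0.408592) = 0.831122
y(0.54) ≈ 0.8311

0.8311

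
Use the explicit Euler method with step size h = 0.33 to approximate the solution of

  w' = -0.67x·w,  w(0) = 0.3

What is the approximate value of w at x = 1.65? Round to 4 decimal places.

0.1314

Euler: w_{n+1} = w_n + h·f(x_n, w_n).
x=0.000000, w=0.300000: f=0.000000 → w ← 0.300000 + 0.33·0.000000 = 0.300000
x=0.330000, w=0.300000: f=-0.066330 → w ← 0.300000 + 0.33·(-0.066330) = 0.278111
x=0.660000, w=0.278111: f=-0.122981 → w ← 0.278111 + 0.33·(-0.122981) = 0.237527
x=0.990000, w=0.237527: f=-0.157552 → w ← 0.237527 + 0.33·(-0.157552) = 0.185535
x=1.320000, w=0.185535: f=-0.164087 → w ← 0.185535 + 0.33·(-0.164087) = 0.131386
w(1.65) ≈ 0.1314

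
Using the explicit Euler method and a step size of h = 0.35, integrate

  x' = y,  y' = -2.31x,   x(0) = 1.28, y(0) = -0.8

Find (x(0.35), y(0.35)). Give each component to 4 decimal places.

1.0000, -1.8349

Euler on (x,y): x_{n+1} = x_n + h·x', y_{n+1} = y_n + h·y'.
0.000000: (1.280000, -0.800000); f=(-0.800000, -2.956800) → (1.000000, -1.834880)
(x(0.35), y(0.35)) ≈ (1.0000, -1.8349)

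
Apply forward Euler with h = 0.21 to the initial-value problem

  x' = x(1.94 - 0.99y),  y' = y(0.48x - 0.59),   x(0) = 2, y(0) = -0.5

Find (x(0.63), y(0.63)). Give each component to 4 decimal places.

Euler on (x,y): x_{n+1} = x_n + h·x', y_{n+1} = y_n + h·y'.
0.000000: (2.000000, -0.500000); f=(4.870000, -0.185000) → (3.022700, -0.538850)
0.210000: (3.022700, -0.538850); f=(7.476532, -0.463894) → (4.592772, -0.636268)
0.420000: (4.592772, -0.636268); f=(11.802987, -1.027274) → (7.071399, -0.851995)
(x(0.63), y(0.63)) ≈ (7.0714, -0.8520)

7.0714, -0.8520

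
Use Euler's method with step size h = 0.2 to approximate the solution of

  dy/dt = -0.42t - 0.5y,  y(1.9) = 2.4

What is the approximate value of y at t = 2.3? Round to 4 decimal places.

1.6240

Euler: y_{n+1} = y_n + h·f(t_n, y_n).
t=1.900000, y=2.400000: f=-1.998000 → y ← 2.400000 + 0.2·(-1.998000) = 2.000400
t=2.100000, y=2.000400: f=-1.882200 → y ← 2.000400 + 0.2·(-1.882200) = 1.623960
y(2.3) ≈ 1.6240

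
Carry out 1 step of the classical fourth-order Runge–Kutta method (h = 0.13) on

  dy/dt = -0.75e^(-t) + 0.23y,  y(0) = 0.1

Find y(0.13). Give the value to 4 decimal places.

0.0102

RK4: k1 = f(t_n, y_n); k2 = f(t_n + h/2, y_n + (h/2)·k1); k3 = f(t_n + h/2, y_n + (h/2)·k2); k4 = f(t_n + h, y_n + h·k3); y_{n+1} = y_n + (h/6)·(k1 + 2k2 + 2k3 + k4).
t=0.000000, y=0.100000:
  k1 = f(0.000000, 0.100000) = -0.727000
  k2 = f(0.065000, 0.052745) = -0.690669
  k3 = f(0.065000, 0.055106) = -0.690126
  k4 = f(0.130000, 0.010284) = -0.656206
  y ← 0.100000 + (0.13/6)·(k1 + 2k2 + 2k3 + k4) = 0.010196
y(0.13) ≈ 0.0102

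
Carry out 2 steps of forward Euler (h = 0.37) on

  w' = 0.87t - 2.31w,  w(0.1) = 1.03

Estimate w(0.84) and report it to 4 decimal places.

Euler: w_{n+1} = w_n + h·f(t_n, w_n).
t=0.100000, w=1.030000: f=-2.292300 → w ← 1.030000 + 0.37·(-2.292300) = 0.181849
t=0.470000, w=0.181849: f=-0.011171 → w ← 0.181849 + 0.37·(-0.011171) = 0.177716
w(0.84) ≈ 0.1777

0.1777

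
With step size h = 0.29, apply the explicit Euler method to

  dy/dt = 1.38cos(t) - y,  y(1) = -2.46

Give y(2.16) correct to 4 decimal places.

-0.6124

Euler: y_{n+1} = y_n + h·f(t_n, y_n).
t=1.000000, y=-2.460000: f=3.205617 → y ← -2.460000 + 0.29·3.205617 = -1.530371
t=1.290000, y=-1.530371: f=1.912798 → y ← -1.530371 + 0.29·1.912798 = -0.975660
t=1.580000, y=-0.975660: f=0.962959 → y ← -0.975660 + 0.29·0.962959 = -0.696402
t=1.870000, y=-0.696402: f=0.289634 → y ← -0.696402 + 0.29·0.289634 = -0.612408
y(2.16) ≈ -0.6124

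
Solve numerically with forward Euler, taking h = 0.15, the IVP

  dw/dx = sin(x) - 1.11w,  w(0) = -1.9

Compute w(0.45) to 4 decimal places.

-1.0372

Euler: w_{n+1} = w_n + h·f(x_n, w_n).
x=0.000000, w=-1.900000: f=2.109000 → w ← -1.900000 + 0.15·2.109000 = -1.583650
x=0.150000, w=-1.583650: f=1.907290 → w ← -1.583650 + 0.15·1.907290 = -1.297557
x=0.300000, w=-1.297557: f=1.735808 → w ← -1.297557 + 0.15·1.735808 = -1.037185
w(0.45) ≈ -1.0372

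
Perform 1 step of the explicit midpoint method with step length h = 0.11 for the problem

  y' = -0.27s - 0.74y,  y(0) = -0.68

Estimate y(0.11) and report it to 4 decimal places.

-0.6285

Midpoint: k1 = f(s_n, y_n); k2 = f(s_n + h/2, y_n + (h/2)·k1); y_{n+1} = y_n + h·k2.
s=0.000000, y=-0.680000:
  k1 = f(0.000000, -0.680000) = 0.503200
  k2 = f(0.055000, -0.652324) = 0.467870
  y ← -0.680000 + 0.11·0.467870 = -0.628534
y(0.11) ≈ -0.6285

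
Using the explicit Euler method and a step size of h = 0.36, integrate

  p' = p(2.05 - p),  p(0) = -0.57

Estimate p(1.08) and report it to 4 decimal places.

-6.1298

Euler: p_{n+1} = p_n + h·f(x_n, p_n).
x=0.000000, p=-0.570000: f=-1.493400 → p ← -0.570000 + 0.36·(-1.493400) = -1.107624
x=0.360000, p=-1.107624: f=-3.497460 → p ← -1.107624 + 0.36·(-3.497460) = -2.366710
x=0.720000, p=-2.366710: f=-10.453069 → p ← -2.366710 + 0.36·(-10.453069) = -6.129815
p(1.08) ≈ -6.1298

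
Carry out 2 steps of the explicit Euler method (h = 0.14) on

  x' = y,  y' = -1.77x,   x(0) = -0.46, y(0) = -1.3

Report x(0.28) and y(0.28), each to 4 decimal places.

-0.8080, -1.0269

Euler on (x,y): x_{n+1} = x_n + h·x', y_{n+1} = y_n + h·y'.
0.000000: (-0.460000, -1.300000); f=(-1.300000, 0.814200) → (-0.642000, -1.186012)
0.140000: (-0.642000, -1.186012); f=(-1.186012, 1.136340) → (-0.808042, -1.026924)
(x(0.28), y(0.28)) ≈ (-0.8080, -1.0269)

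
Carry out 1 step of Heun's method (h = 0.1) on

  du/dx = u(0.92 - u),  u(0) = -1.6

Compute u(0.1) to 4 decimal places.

-2.0944

Heun: k1 = f(x_n, u_n); k2 = f(x_n + h, u_n + h·k1); u_{n+1} = u_n + (h/2)·(k1 + k2).
x=0.000000, u=-1.600000:
  k1 = f(0.000000, -1.600000) = -4.032000
  k2 = f(0.100000, -2.003200) = -5.855754
  u ← -1.600000 + (0.1/2)·(-4.032000 + (-5.855754)) = -2.094388
u(0.1) ≈ -2.0944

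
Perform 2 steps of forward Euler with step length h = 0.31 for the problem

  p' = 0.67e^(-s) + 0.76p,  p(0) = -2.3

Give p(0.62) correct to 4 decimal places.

Euler: p_{n+1} = p_n + h·f(s_n, p_n).
s=0.000000, p=-2.300000: f=-1.078000 → p ← -2.300000 + 0.31·(-1.078000) = -2.634180
s=0.310000, p=-2.634180: f=-1.510567 → p ← -2.634180 + 0.31·(-1.510567) = -3.102456
p(0.62) ≈ -3.1025

-3.1025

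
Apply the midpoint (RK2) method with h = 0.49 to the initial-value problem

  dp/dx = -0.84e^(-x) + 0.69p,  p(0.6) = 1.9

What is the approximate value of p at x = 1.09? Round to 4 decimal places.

Midpoint: k1 = f(x_n, p_n); k2 = f(x_n + h/2, p_n + (h/2)·k1); p_{n+1} = p_n + h·k2.
x=0.600000, p=1.900000:
  k1 = f(0.600000, 1.900000) = 0.849998
  k2 = f(0.845000, 2.108250) = 1.093864
  p ← 1.900000 + 0.49·1.093864 = 2.435993
p(1.09) ≈ 2.4360

2.4360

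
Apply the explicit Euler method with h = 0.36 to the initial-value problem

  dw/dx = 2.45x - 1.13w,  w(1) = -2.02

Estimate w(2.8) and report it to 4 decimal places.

3.9854

Euler: w_{n+1} = w_n + h·f(x_n, w_n).
x=1.000000, w=-2.020000: f=4.732600 → w ← -2.020000 + 0.36·4.732600 = -0.316264
x=1.360000, w=-0.316264: f=3.689378 → w ← -0.316264 + 0.36·3.689378 = 1.011912
x=1.720000, w=1.011912: f=3.070539 → w ← 1.011912 + 0.36·3.070539 = 2.117306
x=2.080000, w=2.117306: f=2.703444 → w ← 2.117306 + 0.36·2.703444 = 3.090546
x=2.440000, w=3.090546: f=2.485683 → w ← 3.090546 + 0.36·2.485683 = 3.985392
w(2.8) ≈ 3.9854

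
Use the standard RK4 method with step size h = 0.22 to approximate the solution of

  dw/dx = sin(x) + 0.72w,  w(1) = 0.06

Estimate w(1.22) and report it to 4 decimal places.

RK4: k1 = f(x_n, w_n); k2 = f(x_n + h/2, w_n + (h/2)·k1); k3 = f(x_n + h/2, w_n + (h/2)·k2); k4 = f(x_n + h, w_n + h·k3); w_{n+1} = w_n + (h/6)·(k1 + 2k2 + 2k3 + k4).
x=1.000000, w=0.060000:
  k1 = f(1.000000, 0.060000) = 0.884671
  k2 = f(1.110000, 0.157314) = 1.008965
  k3 = f(1.110000, 0.170986) = 1.018809
  k4 = f(1.220000, 0.284138) = 1.143679
  w ← 0.060000 + (0.22/6)·(k1 + 2k2 + 2k3 + k4) = 0.283076
w(1.22) ≈ 0.2831

0.2831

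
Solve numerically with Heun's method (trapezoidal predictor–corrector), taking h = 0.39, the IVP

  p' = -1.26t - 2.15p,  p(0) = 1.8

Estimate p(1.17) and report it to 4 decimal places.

-0.2068

Heun: k1 = f(t_n, p_n); k2 = f(t_n + h, p_n + h·k1); p_{n+1} = p_n + (h/2)·(k1 + k2).
t=0.000000, p=1.800000:
  k1 = f(0.000000, 1.800000) = -3.870000
  k2 = f(0.390000, 0.290700) = -1.116405
  p ← 1.800000 + (0.39/2)·(-3.870000 + (-1.116405)) = 0.827651
t=0.390000, p=0.827651:
  k1 = f(0.390000, 0.827651) = -2.270850
  k2 = f(0.780000, -0.057980) = -0.858142
  p ← 0.827651 + (0.39/2)·(-2.270850 + (-0.858142)) = 0.217498
t=0.780000, p=0.217498:
  k1 = f(0.780000, 0.217498) = -1.450420
  k2 = f(1.170000, -0.348166) = -0.725643
  p ← 0.217498 + (0.39/2)·(-1.450420 + (-0.725643)) = -0.206835
p(1.17) ≈ -0.2068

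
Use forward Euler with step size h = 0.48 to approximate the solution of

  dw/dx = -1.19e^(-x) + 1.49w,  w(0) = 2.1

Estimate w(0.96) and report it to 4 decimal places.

Euler: w_{n+1} = w_n + h·f(x_n, w_n).
x=0.000000, w=2.100000: f=1.939000 → w ← 2.100000 + 0.48·1.939000 = 3.030720
x=0.480000, w=3.030720: f=3.779421 → w ← 3.030720 + 0.48·3.779421 = 4.844842
w(0.96) ≈ 4.8448

4.8448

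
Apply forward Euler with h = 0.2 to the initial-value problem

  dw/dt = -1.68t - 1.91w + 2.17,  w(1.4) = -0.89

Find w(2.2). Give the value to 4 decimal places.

Euler: w_{n+1} = w_n + h·f(t_n, w_n).
t=1.400000, w=-0.890000: f=1.517900 → w ← -0.890000 + 0.2·1.517900 = -0.586420
t=1.600000, w=-0.586420: f=0.602062 → w ← -0.586420 + 0.2·0.602062 = -0.466008
t=1.800000, w=-0.466008: f=0.036074 → w ← -0.466008 + 0.2·0.036074 = -0.458793
t=2.000000, w=-0.458793: f=-0.313706 → w ← -0.458793 + 0.2·(-0.313706) = -0.521534
w(2.2) ≈ -0.5215

-0.5215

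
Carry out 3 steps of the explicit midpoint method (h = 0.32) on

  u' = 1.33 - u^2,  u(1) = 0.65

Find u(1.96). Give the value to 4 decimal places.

Midpoint: k1 = f(t_n, u_n); k2 = f(t_n + h/2, u_n + (h/2)·k1); u_{n+1} = u_n + h·k2.
t=1.000000, u=0.650000:
  k1 = f(1.000000, 0.650000) = 0.907500
  k2 = f(1.160000, 0.795200) = 0.697657
  u ← 0.650000 + 0.32·0.697657 = 0.873250
t=1.320000, u=0.873250:
  k1 = f(1.320000, 0.873250) = 0.567434
  k2 = f(1.480000, 0.964040) = 0.400628
  u ← 0.873250 + 0.32·0.400628 = 1.001451
t=1.640000, u=1.001451:
  k1 = f(1.640000, 1.001451) = 0.327096
  k2 = f(1.800000, 1.053786) = 0.219534
  u ← 1.001451 + 0.32·0.219534 = 1.071702
u(1.96) ≈ 1.0717

1.0717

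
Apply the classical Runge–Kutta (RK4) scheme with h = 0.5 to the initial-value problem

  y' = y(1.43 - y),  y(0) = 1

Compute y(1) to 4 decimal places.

1.2964

RK4: k1 = f(s_n, y_n); k2 = f(s_n + h/2, y_n + (h/2)·k1); k3 = f(s_n + h/2, y_n + (h/2)·k2); k4 = f(s_n + h, y_n + h·k3); y_{n+1} = y_n + (h/6)·(k1 + 2k2 + 2k3 + k4).
s=0.000000, y=1.000000:
  k1 = f(0.000000, 1.000000) = 0.430000
  k2 = f(0.250000, 1.107500) = 0.357169
  k3 = f(0.250000, 1.089292) = 0.371130
  k4 = f(0.500000, 1.185565) = 0.289793
  y ← 1.000000 + (0.5/6)·(k1 + 2k2 + 2k3 + k4) = 1.181366
s=0.500000, y=1.181366:
  k1 = f(0.500000, 1.181366) = 0.293728
  k2 = f(0.750000, 1.254798) = 0.219843
  k3 = f(0.750000, 1.236327) = 0.239443
  k4 = f(1.000000, 1.301088) = 0.167726
  y ← 1.181366 + (0.5/6)·(k1 + 2k2 + 2k3 + k4) = 1.296368
y(1) ≈ 1.2964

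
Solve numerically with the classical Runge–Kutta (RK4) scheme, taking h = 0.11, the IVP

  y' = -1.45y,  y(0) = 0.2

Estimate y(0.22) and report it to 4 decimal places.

RK4: k1 = f(x_n, y_n); k2 = f(x_n + h/2, y_n + (h/2)·k1); k3 = f(x_n + h/2, y_n + (h/2)·k2); k4 = f(x_n + h, y_n + h·k3); y_{n+1} = y_n + (h/6)·(k1 + 2k2 + 2k3 + k4).
x=0.000000, y=0.200000:
  k1 = f(0.000000, 0.200000) = -0.290000
  k2 = f(0.055000, 0.184050) = -0.266873
  k3 = f(0.055000, 0.185322) = -0.268717
  k4 = f(0.110000, 0.170441) = -0.247140
  y ← 0.200000 + (0.11/6)·(k1 + 2k2 + 2k3 + k4) = 0.170514
x=0.110000, y=0.170514:
  k1 = f(0.110000, 0.170514) = -0.247246
  k2 = f(0.165000, 0.156916) = -0.227528
  k3 = f(0.165000, 0.158000) = -0.229100
  k4 = f(0.220000, 0.145313) = -0.210704
  y ← 0.170514 + (0.11/6)·(k1 + 2k2 + 2k3 + k4) = 0.145375
y(0.22) ≈ 0.1454

0.1454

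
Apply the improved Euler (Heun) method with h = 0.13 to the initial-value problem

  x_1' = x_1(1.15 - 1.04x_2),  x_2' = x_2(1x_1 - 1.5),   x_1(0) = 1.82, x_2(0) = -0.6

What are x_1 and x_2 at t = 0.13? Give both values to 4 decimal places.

Heun on (x_1,x_2): k1 = f(t_n, state_n); k2 = f(t_n + h, state_n + h·k1); state_{n+1} = state_n + (h/2)·(k1 + k2).
0.000000: (1.820000, -0.600000)
  k1 = (3.228680, -0.192000)
  predictor → (2.239728, -0.624960)
  k2 = (4.031418, -0.462301)
  → (2.291906, -0.642530)
(x_1(0.13), x_2(0.13)) ≈ (2.2919, -0.6425)

2.2919, -0.6425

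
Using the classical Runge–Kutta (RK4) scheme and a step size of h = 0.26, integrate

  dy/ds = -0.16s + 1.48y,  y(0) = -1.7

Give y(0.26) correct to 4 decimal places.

-2.5039

RK4: k1 = f(s_n, y_n); k2 = f(s_n + h/2, y_n + (h/2)·k1); k3 = f(s_n + h/2, y_n + (h/2)·k2); k4 = f(s_n + h, y_n + h·k3); y_{n+1} = y_n + (h/6)·(k1 + 2k2 + 2k3 + k4).
s=0.000000, y=-1.700000:
  k1 = f(0.000000, -1.700000) = -2.516000
  k2 = f(0.130000, -2.027080) = -3.020878
  k3 = f(0.130000, -2.092714) = -3.118017
  k4 = f(0.260000, -2.510684) = -3.757413
  y ← -1.700000 + (0.26/6)·(k1 + 2k2 + 2k3 + k4) = -2.503885
y(0.26) ≈ -2.5039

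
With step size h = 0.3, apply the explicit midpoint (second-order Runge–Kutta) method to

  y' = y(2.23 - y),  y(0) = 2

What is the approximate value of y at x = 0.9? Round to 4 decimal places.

2.1894

Midpoint: k1 = f(x_n, y_n); k2 = f(x_n + h/2, y_n + (h/2)·k1); y_{n+1} = y_n + h·k2.
x=0.000000, y=2.000000:
  k1 = f(0.000000, 2.000000) = 0.460000
  k2 = f(0.150000, 2.069000) = 0.333109
  y ← 2.000000 + 0.3·0.333109 = 2.099933
x=0.300000, y=2.099933:
  k1 = f(0.300000, 2.099933) = 0.273133
  k2 = f(0.450000, 2.140903) = 0.190749
  y ← 2.099933 + 0.3·0.190749 = 2.157157
x=0.600000, y=2.157157:
  k1 = f(0.600000, 2.157157) = 0.157133
  k2 = f(0.750000, 2.180727) = 0.107450
  y ← 2.157157 + 0.3·0.107450 = 2.189392
y(0.9) ≈ 2.1894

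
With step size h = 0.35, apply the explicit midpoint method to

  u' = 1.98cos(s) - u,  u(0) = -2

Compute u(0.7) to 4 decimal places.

Midpoint: k1 = f(s_n, u_n); k2 = f(s_n + h/2, u_n + (h/2)·k1); u_{n+1} = u_n + h·k2.
s=0.000000, u=-2.000000:
  k1 = f(0.000000, -2.000000) = 3.980000
  k2 = f(0.175000, -1.303500) = 3.253259
  u ← -2.000000 + 0.35·3.253259 = -0.861360
s=0.350000, u=-0.861360:
  k1 = f(0.350000, -0.861360) = 2.721317
  k2 = f(0.525000, -0.385129) = 2.098470
  u ← -0.861360 + 0.35·2.098470 = -0.126895
u(0.7) ≈ -0.1269

-0.1269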